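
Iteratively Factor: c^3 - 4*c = (c)*(c^2 - 4) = c*(c - 2)*(c + 2)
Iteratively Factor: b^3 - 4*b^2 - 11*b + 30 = (b - 5)*(b^2 + b - 6) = (b - 5)*(b + 3)*(b - 2)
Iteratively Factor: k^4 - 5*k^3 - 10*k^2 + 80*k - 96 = (k + 4)*(k^3 - 9*k^2 + 26*k - 24) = (k - 3)*(k + 4)*(k^2 - 6*k + 8) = (k - 3)*(k - 2)*(k + 4)*(k - 4)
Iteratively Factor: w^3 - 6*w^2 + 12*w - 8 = (w - 2)*(w^2 - 4*w + 4) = (w - 2)^2*(w - 2)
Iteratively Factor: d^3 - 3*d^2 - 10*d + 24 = (d - 4)*(d^2 + d - 6) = (d - 4)*(d - 2)*(d + 3)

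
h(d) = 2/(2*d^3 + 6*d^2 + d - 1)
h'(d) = 2*(-6*d^2 - 12*d - 1)/(2*d^3 + 6*d^2 + d - 1)^2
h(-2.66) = 1.74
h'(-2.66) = -17.40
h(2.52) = 0.03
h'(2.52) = -0.03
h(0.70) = 0.60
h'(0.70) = -2.23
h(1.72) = 0.07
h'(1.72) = -0.10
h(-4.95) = -0.02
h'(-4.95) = -0.02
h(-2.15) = 0.42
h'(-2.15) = -0.26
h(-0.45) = -4.79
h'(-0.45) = 36.59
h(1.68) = 0.07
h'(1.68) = -0.10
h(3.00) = 0.02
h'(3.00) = -0.02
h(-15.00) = 0.00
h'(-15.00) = 0.00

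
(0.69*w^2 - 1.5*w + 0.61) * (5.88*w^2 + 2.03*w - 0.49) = 4.0572*w^4 - 7.4193*w^3 + 0.2037*w^2 + 1.9733*w - 0.2989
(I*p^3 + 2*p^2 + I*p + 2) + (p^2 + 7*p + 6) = I*p^3 + 3*p^2 + 7*p + I*p + 8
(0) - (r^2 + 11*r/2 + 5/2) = -r^2 - 11*r/2 - 5/2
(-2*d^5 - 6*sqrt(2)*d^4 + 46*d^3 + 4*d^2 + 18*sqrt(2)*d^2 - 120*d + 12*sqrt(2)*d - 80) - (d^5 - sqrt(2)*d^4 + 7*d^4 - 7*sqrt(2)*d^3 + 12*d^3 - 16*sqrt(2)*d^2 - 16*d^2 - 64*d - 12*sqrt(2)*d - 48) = -3*d^5 - 5*sqrt(2)*d^4 - 7*d^4 + 7*sqrt(2)*d^3 + 34*d^3 + 20*d^2 + 34*sqrt(2)*d^2 - 56*d + 24*sqrt(2)*d - 32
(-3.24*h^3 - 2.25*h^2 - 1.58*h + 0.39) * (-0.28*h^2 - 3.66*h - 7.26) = 0.9072*h^5 + 12.4884*h^4 + 32.1998*h^3 + 22.0086*h^2 + 10.0434*h - 2.8314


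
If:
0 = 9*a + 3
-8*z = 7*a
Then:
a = -1/3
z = 7/24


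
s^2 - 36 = (s - 6)*(s + 6)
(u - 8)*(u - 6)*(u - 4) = u^3 - 18*u^2 + 104*u - 192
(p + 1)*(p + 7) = p^2 + 8*p + 7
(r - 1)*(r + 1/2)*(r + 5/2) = r^3 + 2*r^2 - 7*r/4 - 5/4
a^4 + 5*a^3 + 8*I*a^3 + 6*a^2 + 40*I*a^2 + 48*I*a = a*(a + 2)*(a + 3)*(a + 8*I)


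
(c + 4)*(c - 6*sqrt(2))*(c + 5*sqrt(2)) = c^3 - sqrt(2)*c^2 + 4*c^2 - 60*c - 4*sqrt(2)*c - 240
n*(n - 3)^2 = n^3 - 6*n^2 + 9*n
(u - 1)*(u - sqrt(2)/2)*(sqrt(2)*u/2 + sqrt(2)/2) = sqrt(2)*u^3/2 - u^2/2 - sqrt(2)*u/2 + 1/2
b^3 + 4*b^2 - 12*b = b*(b - 2)*(b + 6)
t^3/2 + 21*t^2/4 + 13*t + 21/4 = (t/2 + 1/4)*(t + 3)*(t + 7)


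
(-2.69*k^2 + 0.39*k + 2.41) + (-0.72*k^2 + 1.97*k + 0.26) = -3.41*k^2 + 2.36*k + 2.67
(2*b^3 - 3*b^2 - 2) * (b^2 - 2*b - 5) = 2*b^5 - 7*b^4 - 4*b^3 + 13*b^2 + 4*b + 10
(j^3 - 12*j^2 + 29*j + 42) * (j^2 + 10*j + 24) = j^5 - 2*j^4 - 67*j^3 + 44*j^2 + 1116*j + 1008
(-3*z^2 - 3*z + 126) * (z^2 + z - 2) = -3*z^4 - 6*z^3 + 129*z^2 + 132*z - 252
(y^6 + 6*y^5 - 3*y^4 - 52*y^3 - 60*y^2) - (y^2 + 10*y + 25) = y^6 + 6*y^5 - 3*y^4 - 52*y^3 - 61*y^2 - 10*y - 25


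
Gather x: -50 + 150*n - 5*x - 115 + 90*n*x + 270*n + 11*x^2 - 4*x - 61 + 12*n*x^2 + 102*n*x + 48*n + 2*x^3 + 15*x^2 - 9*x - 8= 468*n + 2*x^3 + x^2*(12*n + 26) + x*(192*n - 18) - 234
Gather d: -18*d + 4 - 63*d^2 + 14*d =-63*d^2 - 4*d + 4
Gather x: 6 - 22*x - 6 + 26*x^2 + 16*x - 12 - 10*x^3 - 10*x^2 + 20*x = -10*x^3 + 16*x^2 + 14*x - 12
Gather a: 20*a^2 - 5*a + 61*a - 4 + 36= 20*a^2 + 56*a + 32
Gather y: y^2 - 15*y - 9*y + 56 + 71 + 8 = y^2 - 24*y + 135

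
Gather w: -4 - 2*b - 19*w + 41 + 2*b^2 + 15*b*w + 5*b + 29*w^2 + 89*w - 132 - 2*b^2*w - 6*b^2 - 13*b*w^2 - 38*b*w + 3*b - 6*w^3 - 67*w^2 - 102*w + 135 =-4*b^2 + 6*b - 6*w^3 + w^2*(-13*b - 38) + w*(-2*b^2 - 23*b - 32) + 40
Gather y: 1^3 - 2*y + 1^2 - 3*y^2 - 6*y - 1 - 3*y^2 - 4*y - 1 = -6*y^2 - 12*y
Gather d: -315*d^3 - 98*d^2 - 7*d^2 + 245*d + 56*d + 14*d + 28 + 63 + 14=-315*d^3 - 105*d^2 + 315*d + 105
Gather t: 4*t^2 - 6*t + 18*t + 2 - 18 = 4*t^2 + 12*t - 16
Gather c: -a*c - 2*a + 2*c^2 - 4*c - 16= -2*a + 2*c^2 + c*(-a - 4) - 16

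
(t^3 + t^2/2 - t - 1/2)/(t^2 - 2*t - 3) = (2*t^2 - t - 1)/(2*(t - 3))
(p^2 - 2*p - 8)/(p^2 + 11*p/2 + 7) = 2*(p - 4)/(2*p + 7)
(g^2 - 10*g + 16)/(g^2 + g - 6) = (g - 8)/(g + 3)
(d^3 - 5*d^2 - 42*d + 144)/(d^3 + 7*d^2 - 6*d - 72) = (d - 8)/(d + 4)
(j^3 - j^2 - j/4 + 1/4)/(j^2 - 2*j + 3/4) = (2*j^2 - j - 1)/(2*j - 3)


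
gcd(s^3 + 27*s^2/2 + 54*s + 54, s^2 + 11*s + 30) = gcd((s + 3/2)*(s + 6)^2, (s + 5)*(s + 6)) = s + 6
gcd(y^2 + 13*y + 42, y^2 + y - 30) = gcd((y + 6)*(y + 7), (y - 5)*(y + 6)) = y + 6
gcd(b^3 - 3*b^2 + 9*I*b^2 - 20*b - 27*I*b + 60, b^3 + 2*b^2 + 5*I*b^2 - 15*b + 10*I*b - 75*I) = b^2 + b*(-3 + 5*I) - 15*I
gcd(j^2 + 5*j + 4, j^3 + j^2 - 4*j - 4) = j + 1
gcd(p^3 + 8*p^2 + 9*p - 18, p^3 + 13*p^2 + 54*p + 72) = p^2 + 9*p + 18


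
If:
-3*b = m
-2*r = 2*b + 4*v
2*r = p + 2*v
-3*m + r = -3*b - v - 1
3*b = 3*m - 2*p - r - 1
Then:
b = -13/147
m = 13/49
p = 2/147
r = 5/147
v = 4/147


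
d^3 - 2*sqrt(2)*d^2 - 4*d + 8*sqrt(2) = (d - 2)*(d + 2)*(d - 2*sqrt(2))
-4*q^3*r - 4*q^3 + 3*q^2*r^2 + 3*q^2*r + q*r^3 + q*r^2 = (-q + r)*(4*q + r)*(q*r + q)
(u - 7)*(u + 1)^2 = u^3 - 5*u^2 - 13*u - 7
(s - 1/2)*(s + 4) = s^2 + 7*s/2 - 2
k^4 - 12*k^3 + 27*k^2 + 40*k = k*(k - 8)*(k - 5)*(k + 1)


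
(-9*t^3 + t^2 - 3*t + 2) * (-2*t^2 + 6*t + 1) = 18*t^5 - 56*t^4 + 3*t^3 - 21*t^2 + 9*t + 2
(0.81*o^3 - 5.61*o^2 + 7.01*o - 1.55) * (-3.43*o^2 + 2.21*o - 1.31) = -2.7783*o^5 + 21.0324*o^4 - 37.5035*o^3 + 28.1577*o^2 - 12.6086*o + 2.0305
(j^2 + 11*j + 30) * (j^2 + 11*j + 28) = j^4 + 22*j^3 + 179*j^2 + 638*j + 840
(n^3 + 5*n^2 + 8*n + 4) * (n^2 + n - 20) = n^5 + 6*n^4 - 7*n^3 - 88*n^2 - 156*n - 80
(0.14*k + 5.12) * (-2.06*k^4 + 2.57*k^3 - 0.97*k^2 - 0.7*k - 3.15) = -0.2884*k^5 - 10.1874*k^4 + 13.0226*k^3 - 5.0644*k^2 - 4.025*k - 16.128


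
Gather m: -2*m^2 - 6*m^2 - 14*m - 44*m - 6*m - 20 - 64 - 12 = -8*m^2 - 64*m - 96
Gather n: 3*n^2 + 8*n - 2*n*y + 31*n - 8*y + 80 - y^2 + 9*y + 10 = 3*n^2 + n*(39 - 2*y) - y^2 + y + 90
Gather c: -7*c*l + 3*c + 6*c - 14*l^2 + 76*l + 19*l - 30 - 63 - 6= c*(9 - 7*l) - 14*l^2 + 95*l - 99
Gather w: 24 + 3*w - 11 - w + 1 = 2*w + 14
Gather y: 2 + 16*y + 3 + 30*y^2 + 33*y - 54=30*y^2 + 49*y - 49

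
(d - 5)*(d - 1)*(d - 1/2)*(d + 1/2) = d^4 - 6*d^3 + 19*d^2/4 + 3*d/2 - 5/4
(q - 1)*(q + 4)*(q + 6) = q^3 + 9*q^2 + 14*q - 24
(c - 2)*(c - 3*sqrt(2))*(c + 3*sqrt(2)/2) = c^3 - 3*sqrt(2)*c^2/2 - 2*c^2 - 9*c + 3*sqrt(2)*c + 18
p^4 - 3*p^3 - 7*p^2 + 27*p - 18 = (p - 3)*(p - 2)*(p - 1)*(p + 3)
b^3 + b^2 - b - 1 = (b - 1)*(b + 1)^2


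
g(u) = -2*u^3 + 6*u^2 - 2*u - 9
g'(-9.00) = -596.00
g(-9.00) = 1953.00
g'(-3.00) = -92.00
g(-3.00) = 105.00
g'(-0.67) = -12.73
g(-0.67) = -4.37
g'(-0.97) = -19.29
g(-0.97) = 0.41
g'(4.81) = -83.10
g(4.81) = -102.37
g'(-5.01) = -212.72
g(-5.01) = 403.12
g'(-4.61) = -184.83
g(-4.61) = 323.68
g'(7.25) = -230.38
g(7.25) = -470.28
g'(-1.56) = -35.32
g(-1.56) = 16.31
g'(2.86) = -16.76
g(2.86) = -12.43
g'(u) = -6*u^2 + 12*u - 2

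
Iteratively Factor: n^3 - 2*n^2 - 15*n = (n - 5)*(n^2 + 3*n) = (n - 5)*(n + 3)*(n)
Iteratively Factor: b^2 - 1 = (b + 1)*(b - 1)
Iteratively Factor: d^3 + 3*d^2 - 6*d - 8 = (d + 4)*(d^2 - d - 2) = (d - 2)*(d + 4)*(d + 1)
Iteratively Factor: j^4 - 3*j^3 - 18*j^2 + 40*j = (j)*(j^3 - 3*j^2 - 18*j + 40) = j*(j - 2)*(j^2 - j - 20) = j*(j - 2)*(j + 4)*(j - 5)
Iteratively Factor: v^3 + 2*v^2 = (v)*(v^2 + 2*v) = v*(v + 2)*(v)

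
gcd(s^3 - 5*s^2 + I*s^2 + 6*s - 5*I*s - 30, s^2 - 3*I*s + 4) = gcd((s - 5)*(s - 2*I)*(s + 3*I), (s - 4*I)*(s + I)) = 1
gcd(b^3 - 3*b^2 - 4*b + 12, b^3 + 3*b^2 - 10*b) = b - 2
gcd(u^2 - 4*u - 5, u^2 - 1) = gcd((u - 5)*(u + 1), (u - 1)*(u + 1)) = u + 1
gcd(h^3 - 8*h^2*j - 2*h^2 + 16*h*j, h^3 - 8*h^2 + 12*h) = h^2 - 2*h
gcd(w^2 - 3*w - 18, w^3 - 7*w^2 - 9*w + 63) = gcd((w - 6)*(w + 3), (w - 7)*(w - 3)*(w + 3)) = w + 3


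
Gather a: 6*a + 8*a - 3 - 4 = 14*a - 7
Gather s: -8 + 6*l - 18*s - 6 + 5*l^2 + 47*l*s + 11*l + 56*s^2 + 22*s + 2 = 5*l^2 + 17*l + 56*s^2 + s*(47*l + 4) - 12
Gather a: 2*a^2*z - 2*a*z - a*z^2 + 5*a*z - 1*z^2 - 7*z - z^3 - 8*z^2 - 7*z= 2*a^2*z + a*(-z^2 + 3*z) - z^3 - 9*z^2 - 14*z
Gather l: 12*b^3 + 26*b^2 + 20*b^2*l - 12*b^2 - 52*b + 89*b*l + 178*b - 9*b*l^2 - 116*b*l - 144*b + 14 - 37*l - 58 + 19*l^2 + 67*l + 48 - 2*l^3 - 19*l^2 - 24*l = 12*b^3 + 14*b^2 - 9*b*l^2 - 18*b - 2*l^3 + l*(20*b^2 - 27*b + 6) + 4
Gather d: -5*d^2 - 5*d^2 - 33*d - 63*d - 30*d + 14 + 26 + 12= -10*d^2 - 126*d + 52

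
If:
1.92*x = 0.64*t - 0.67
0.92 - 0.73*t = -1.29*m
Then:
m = 1.69767441860465*x - 0.120760658914729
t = 3.0*x + 1.046875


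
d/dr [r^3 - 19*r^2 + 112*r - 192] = 3*r^2 - 38*r + 112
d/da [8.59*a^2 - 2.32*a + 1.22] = 17.18*a - 2.32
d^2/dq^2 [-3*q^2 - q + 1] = -6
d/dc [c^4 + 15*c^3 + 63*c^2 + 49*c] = 4*c^3 + 45*c^2 + 126*c + 49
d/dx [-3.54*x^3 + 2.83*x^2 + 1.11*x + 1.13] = -10.62*x^2 + 5.66*x + 1.11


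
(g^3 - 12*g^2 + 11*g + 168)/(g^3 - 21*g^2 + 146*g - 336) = (g + 3)/(g - 6)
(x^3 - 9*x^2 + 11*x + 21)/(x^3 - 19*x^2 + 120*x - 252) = (x^2 - 2*x - 3)/(x^2 - 12*x + 36)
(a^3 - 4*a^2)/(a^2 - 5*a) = a*(a - 4)/(a - 5)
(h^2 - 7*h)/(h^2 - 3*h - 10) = h*(7 - h)/(-h^2 + 3*h + 10)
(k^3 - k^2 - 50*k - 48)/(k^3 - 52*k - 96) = (k + 1)/(k + 2)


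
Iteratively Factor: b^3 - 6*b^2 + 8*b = (b - 4)*(b^2 - 2*b) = (b - 4)*(b - 2)*(b)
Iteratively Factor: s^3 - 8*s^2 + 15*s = (s - 3)*(s^2 - 5*s) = s*(s - 3)*(s - 5)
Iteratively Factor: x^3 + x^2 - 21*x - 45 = (x - 5)*(x^2 + 6*x + 9) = (x - 5)*(x + 3)*(x + 3)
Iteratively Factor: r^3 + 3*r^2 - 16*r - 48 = (r + 4)*(r^2 - r - 12) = (r - 4)*(r + 4)*(r + 3)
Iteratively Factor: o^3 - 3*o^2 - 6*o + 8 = (o - 4)*(o^2 + o - 2) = (o - 4)*(o + 2)*(o - 1)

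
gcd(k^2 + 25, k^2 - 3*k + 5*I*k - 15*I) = k + 5*I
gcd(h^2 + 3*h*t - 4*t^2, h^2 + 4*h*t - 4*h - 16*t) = h + 4*t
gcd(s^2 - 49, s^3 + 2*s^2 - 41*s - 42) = s + 7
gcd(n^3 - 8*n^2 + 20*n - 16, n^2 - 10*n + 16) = n - 2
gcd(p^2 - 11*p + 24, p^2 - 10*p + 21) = p - 3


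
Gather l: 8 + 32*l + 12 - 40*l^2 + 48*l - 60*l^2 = -100*l^2 + 80*l + 20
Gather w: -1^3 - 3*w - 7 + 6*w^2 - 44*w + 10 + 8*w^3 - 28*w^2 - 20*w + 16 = 8*w^3 - 22*w^2 - 67*w + 18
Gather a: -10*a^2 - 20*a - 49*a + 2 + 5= -10*a^2 - 69*a + 7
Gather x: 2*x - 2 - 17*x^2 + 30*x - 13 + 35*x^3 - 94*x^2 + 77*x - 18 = 35*x^3 - 111*x^2 + 109*x - 33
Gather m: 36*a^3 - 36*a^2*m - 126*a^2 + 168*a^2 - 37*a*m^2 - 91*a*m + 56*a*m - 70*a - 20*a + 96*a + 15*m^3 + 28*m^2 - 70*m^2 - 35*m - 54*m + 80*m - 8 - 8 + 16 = 36*a^3 + 42*a^2 + 6*a + 15*m^3 + m^2*(-37*a - 42) + m*(-36*a^2 - 35*a - 9)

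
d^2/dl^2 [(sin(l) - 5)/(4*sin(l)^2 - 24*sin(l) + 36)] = (-sin(l)^3 + 8*sin(l)^2 + 23*sin(l) - 18)/(4*(sin(l) - 3)^4)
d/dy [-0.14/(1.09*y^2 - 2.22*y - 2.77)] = (0.3052*y - 0.3108)/(-1.09*y^2 + 2.22*y + 2.77)^2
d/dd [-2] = 0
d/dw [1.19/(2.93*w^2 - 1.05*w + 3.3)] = (1.2495 - 6.9734*w)/(2.93*w^2 - 1.05*w + 3.3)^2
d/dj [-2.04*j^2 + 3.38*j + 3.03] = 3.38 - 4.08*j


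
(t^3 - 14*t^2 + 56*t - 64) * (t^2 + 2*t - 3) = t^5 - 12*t^4 + 25*t^3 + 90*t^2 - 296*t + 192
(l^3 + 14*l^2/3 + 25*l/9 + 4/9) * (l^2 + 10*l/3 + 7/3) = l^5 + 8*l^4 + 62*l^3/3 + 556*l^2/27 + 215*l/27 + 28/27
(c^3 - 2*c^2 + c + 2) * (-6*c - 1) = -6*c^4 + 11*c^3 - 4*c^2 - 13*c - 2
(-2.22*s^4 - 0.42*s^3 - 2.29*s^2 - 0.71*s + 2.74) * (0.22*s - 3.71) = -0.4884*s^5 + 8.1438*s^4 + 1.0544*s^3 + 8.3397*s^2 + 3.2369*s - 10.1654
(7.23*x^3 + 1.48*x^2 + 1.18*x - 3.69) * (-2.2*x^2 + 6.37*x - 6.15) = -15.906*x^5 + 42.7991*x^4 - 37.6329*x^3 + 6.5326*x^2 - 30.7623*x + 22.6935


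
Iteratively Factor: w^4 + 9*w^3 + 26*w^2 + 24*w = (w + 3)*(w^3 + 6*w^2 + 8*w) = (w + 2)*(w + 3)*(w^2 + 4*w) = w*(w + 2)*(w + 3)*(w + 4)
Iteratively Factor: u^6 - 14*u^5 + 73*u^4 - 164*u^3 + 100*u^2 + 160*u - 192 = (u - 2)*(u^5 - 12*u^4 + 49*u^3 - 66*u^2 - 32*u + 96) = (u - 3)*(u - 2)*(u^4 - 9*u^3 + 22*u^2 - 32) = (u - 3)*(u - 2)^2*(u^3 - 7*u^2 + 8*u + 16) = (u - 4)*(u - 3)*(u - 2)^2*(u^2 - 3*u - 4) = (u - 4)*(u - 3)*(u - 2)^2*(u + 1)*(u - 4)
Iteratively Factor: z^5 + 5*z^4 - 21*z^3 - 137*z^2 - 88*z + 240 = (z + 4)*(z^4 + z^3 - 25*z^2 - 37*z + 60) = (z + 3)*(z + 4)*(z^3 - 2*z^2 - 19*z + 20) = (z - 5)*(z + 3)*(z + 4)*(z^2 + 3*z - 4) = (z - 5)*(z - 1)*(z + 3)*(z + 4)*(z + 4)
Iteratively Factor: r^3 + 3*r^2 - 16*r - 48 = (r + 3)*(r^2 - 16) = (r + 3)*(r + 4)*(r - 4)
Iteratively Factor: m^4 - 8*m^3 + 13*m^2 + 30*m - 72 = (m - 3)*(m^3 - 5*m^2 - 2*m + 24) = (m - 3)*(m + 2)*(m^2 - 7*m + 12) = (m - 3)^2*(m + 2)*(m - 4)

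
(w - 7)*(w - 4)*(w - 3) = w^3 - 14*w^2 + 61*w - 84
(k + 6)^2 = k^2 + 12*k + 36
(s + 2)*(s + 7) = s^2 + 9*s + 14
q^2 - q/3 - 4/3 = (q - 4/3)*(q + 1)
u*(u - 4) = u^2 - 4*u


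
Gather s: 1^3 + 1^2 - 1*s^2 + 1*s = -s^2 + s + 2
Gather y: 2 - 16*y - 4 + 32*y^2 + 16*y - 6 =32*y^2 - 8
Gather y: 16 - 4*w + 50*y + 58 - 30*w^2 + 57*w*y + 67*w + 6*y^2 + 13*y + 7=-30*w^2 + 63*w + 6*y^2 + y*(57*w + 63) + 81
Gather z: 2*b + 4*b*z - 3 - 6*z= 2*b + z*(4*b - 6) - 3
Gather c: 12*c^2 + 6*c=12*c^2 + 6*c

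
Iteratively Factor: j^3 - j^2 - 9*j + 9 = (j - 1)*(j^2 - 9) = (j - 1)*(j + 3)*(j - 3)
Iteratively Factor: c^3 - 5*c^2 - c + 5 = (c + 1)*(c^2 - 6*c + 5) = (c - 5)*(c + 1)*(c - 1)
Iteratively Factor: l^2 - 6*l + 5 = (l - 1)*(l - 5)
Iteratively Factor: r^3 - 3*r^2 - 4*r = (r - 4)*(r^2 + r) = r*(r - 4)*(r + 1)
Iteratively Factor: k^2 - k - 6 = (k + 2)*(k - 3)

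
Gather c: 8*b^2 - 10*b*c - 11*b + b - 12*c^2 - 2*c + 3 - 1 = 8*b^2 - 10*b - 12*c^2 + c*(-10*b - 2) + 2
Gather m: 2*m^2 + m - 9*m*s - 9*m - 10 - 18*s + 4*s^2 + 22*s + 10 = 2*m^2 + m*(-9*s - 8) + 4*s^2 + 4*s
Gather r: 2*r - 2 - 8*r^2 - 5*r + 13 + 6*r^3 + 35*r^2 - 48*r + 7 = 6*r^3 + 27*r^2 - 51*r + 18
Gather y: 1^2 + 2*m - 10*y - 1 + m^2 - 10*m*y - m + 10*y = m^2 - 10*m*y + m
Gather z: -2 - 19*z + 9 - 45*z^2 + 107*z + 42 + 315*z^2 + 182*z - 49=270*z^2 + 270*z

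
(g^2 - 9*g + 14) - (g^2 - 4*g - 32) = 46 - 5*g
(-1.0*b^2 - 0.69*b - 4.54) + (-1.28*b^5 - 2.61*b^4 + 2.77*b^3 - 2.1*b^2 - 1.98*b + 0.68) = -1.28*b^5 - 2.61*b^4 + 2.77*b^3 - 3.1*b^2 - 2.67*b - 3.86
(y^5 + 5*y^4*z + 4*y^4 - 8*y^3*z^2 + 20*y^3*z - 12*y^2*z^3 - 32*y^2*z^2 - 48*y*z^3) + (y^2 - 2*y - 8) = y^5 + 5*y^4*z + 4*y^4 - 8*y^3*z^2 + 20*y^3*z - 12*y^2*z^3 - 32*y^2*z^2 + y^2 - 48*y*z^3 - 2*y - 8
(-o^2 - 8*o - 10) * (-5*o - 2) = 5*o^3 + 42*o^2 + 66*o + 20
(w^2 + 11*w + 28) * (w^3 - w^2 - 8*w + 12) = w^5 + 10*w^4 + 9*w^3 - 104*w^2 - 92*w + 336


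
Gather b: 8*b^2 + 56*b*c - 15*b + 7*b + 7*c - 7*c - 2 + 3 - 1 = 8*b^2 + b*(56*c - 8)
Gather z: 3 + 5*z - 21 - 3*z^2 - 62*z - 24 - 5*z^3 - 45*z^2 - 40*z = -5*z^3 - 48*z^2 - 97*z - 42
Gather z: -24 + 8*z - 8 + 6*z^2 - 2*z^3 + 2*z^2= -2*z^3 + 8*z^2 + 8*z - 32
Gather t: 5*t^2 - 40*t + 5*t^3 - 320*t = 5*t^3 + 5*t^2 - 360*t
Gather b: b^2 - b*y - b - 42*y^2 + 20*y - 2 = b^2 + b*(-y - 1) - 42*y^2 + 20*y - 2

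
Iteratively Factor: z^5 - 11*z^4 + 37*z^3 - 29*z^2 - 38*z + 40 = (z - 1)*(z^4 - 10*z^3 + 27*z^2 - 2*z - 40) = (z - 5)*(z - 1)*(z^3 - 5*z^2 + 2*z + 8) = (z - 5)*(z - 2)*(z - 1)*(z^2 - 3*z - 4) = (z - 5)*(z - 2)*(z - 1)*(z + 1)*(z - 4)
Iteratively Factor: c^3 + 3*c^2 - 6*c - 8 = (c - 2)*(c^2 + 5*c + 4) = (c - 2)*(c + 4)*(c + 1)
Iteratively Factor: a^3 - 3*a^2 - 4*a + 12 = (a - 2)*(a^2 - a - 6) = (a - 3)*(a - 2)*(a + 2)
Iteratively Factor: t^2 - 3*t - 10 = (t - 5)*(t + 2)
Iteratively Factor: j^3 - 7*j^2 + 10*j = (j)*(j^2 - 7*j + 10) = j*(j - 5)*(j - 2)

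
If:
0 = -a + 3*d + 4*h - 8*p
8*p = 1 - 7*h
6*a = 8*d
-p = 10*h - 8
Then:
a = -496/73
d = -372/73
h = 63/73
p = -46/73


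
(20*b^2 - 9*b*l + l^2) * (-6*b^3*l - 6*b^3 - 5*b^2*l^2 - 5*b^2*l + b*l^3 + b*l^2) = -120*b^5*l - 120*b^5 - 46*b^4*l^2 - 46*b^4*l + 59*b^3*l^3 + 59*b^3*l^2 - 14*b^2*l^4 - 14*b^2*l^3 + b*l^5 + b*l^4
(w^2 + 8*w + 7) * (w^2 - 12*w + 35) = w^4 - 4*w^3 - 54*w^2 + 196*w + 245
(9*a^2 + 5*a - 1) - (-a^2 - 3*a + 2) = 10*a^2 + 8*a - 3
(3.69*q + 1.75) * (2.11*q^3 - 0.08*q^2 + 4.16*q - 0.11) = 7.7859*q^4 + 3.3973*q^3 + 15.2104*q^2 + 6.8741*q - 0.1925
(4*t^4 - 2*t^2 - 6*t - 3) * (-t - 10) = -4*t^5 - 40*t^4 + 2*t^3 + 26*t^2 + 63*t + 30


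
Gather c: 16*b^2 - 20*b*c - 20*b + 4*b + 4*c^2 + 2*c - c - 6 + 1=16*b^2 - 16*b + 4*c^2 + c*(1 - 20*b) - 5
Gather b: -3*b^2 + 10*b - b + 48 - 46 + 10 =-3*b^2 + 9*b + 12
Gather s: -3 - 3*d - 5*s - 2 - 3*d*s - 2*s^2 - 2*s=-3*d - 2*s^2 + s*(-3*d - 7) - 5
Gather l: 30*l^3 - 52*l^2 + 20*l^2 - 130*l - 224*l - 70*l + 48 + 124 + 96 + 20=30*l^3 - 32*l^2 - 424*l + 288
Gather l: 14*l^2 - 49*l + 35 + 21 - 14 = 14*l^2 - 49*l + 42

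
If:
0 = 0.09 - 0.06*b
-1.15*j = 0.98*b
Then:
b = 1.50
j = -1.28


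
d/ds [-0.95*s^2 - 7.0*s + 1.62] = -1.9*s - 7.0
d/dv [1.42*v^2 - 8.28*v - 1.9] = 2.84*v - 8.28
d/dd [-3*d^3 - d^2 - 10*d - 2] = -9*d^2 - 2*d - 10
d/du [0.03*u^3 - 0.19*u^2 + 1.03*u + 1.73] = 0.09*u^2 - 0.38*u + 1.03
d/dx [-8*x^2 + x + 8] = 1 - 16*x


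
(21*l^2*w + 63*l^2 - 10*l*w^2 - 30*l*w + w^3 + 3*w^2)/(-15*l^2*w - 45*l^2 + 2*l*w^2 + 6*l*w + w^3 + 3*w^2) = (-7*l + w)/(5*l + w)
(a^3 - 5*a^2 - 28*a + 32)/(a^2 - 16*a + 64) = (a^2 + 3*a - 4)/(a - 8)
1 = 1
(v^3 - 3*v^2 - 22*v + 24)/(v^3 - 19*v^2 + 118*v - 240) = (v^2 + 3*v - 4)/(v^2 - 13*v + 40)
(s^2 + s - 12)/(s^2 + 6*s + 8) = (s - 3)/(s + 2)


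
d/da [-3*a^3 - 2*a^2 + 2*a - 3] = -9*a^2 - 4*a + 2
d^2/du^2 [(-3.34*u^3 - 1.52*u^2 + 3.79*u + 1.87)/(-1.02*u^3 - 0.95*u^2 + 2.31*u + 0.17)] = (-7.105427357601e-15*u^7 - 3.31010399999998*u^6 + 23.559552*u^5 - 16.94322*u^4 - 6.60822600000002*u^3 + 17.76687*u^2 + 19.583388*u - 17.496502)/(1.061208*u^9 + 2.96514*u^8 - 4.448322*u^7 - 13.103569*u^6 + 9.085761*u^5 + 17.150934*u^4 - 9.999567*u^3 - 2.639046*u^2 - 0.200277*u - 0.004913)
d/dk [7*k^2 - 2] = 14*k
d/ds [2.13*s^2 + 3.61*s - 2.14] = 4.26*s + 3.61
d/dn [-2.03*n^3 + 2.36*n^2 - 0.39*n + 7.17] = -6.09*n^2 + 4.72*n - 0.39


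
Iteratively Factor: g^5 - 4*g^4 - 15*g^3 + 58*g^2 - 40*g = (g - 2)*(g^4 - 2*g^3 - 19*g^2 + 20*g) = (g - 5)*(g - 2)*(g^3 + 3*g^2 - 4*g) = (g - 5)*(g - 2)*(g - 1)*(g^2 + 4*g) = g*(g - 5)*(g - 2)*(g - 1)*(g + 4)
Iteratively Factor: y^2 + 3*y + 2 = (y + 2)*(y + 1)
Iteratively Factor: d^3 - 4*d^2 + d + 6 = (d + 1)*(d^2 - 5*d + 6) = (d - 3)*(d + 1)*(d - 2)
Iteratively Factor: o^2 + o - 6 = (o + 3)*(o - 2)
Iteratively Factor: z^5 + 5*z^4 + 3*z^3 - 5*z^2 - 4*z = (z + 1)*(z^4 + 4*z^3 - z^2 - 4*z) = (z - 1)*(z + 1)*(z^3 + 5*z^2 + 4*z) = (z - 1)*(z + 1)*(z + 4)*(z^2 + z) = (z - 1)*(z + 1)^2*(z + 4)*(z)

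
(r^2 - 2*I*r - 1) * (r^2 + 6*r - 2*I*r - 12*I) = r^4 + 6*r^3 - 4*I*r^3 - 5*r^2 - 24*I*r^2 - 30*r + 2*I*r + 12*I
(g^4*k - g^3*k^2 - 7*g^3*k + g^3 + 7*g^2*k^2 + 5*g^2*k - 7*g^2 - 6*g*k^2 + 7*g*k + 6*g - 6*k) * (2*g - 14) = 2*g^5*k - 2*g^4*k^2 - 28*g^4*k + 2*g^4 + 28*g^3*k^2 + 108*g^3*k - 28*g^3 - 110*g^2*k^2 - 56*g^2*k + 110*g^2 + 84*g*k^2 - 110*g*k - 84*g + 84*k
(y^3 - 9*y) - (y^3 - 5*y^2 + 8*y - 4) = 5*y^2 - 17*y + 4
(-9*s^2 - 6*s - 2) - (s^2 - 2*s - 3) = -10*s^2 - 4*s + 1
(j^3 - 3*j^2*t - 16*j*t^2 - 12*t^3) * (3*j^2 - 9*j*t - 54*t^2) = 3*j^5 - 18*j^4*t - 75*j^3*t^2 + 270*j^2*t^3 + 972*j*t^4 + 648*t^5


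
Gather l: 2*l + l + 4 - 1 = 3*l + 3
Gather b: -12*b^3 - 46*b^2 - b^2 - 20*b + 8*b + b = -12*b^3 - 47*b^2 - 11*b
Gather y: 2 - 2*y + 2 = 4 - 2*y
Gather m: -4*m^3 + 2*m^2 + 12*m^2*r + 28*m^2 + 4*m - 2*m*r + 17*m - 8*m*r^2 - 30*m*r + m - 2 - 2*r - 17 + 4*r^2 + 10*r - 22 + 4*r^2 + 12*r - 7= -4*m^3 + m^2*(12*r + 30) + m*(-8*r^2 - 32*r + 22) + 8*r^2 + 20*r - 48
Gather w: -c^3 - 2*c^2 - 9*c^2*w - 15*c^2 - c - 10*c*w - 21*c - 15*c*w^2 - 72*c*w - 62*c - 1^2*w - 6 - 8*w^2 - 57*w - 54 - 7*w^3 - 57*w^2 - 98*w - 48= -c^3 - 17*c^2 - 84*c - 7*w^3 + w^2*(-15*c - 65) + w*(-9*c^2 - 82*c - 156) - 108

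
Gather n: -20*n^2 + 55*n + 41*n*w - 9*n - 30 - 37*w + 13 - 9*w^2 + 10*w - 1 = -20*n^2 + n*(41*w + 46) - 9*w^2 - 27*w - 18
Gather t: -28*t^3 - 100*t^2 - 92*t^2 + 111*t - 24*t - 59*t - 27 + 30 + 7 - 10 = -28*t^3 - 192*t^2 + 28*t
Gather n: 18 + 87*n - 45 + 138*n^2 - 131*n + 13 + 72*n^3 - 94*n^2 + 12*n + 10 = 72*n^3 + 44*n^2 - 32*n - 4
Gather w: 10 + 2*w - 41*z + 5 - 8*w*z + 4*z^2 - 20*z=w*(2 - 8*z) + 4*z^2 - 61*z + 15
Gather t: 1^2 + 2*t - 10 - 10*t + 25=16 - 8*t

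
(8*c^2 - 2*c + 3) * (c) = 8*c^3 - 2*c^2 + 3*c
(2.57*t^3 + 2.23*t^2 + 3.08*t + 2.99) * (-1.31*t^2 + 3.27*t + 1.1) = -3.3667*t^5 + 5.4826*t^4 + 6.0843*t^3 + 8.6077*t^2 + 13.1653*t + 3.289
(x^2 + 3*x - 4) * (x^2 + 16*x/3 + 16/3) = x^4 + 25*x^3/3 + 52*x^2/3 - 16*x/3 - 64/3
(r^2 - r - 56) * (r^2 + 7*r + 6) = r^4 + 6*r^3 - 57*r^2 - 398*r - 336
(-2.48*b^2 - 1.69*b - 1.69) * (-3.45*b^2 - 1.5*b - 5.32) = 8.556*b^4 + 9.5505*b^3 + 21.5591*b^2 + 11.5258*b + 8.9908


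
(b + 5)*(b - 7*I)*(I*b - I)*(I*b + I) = -b^4 - 5*b^3 + 7*I*b^3 + b^2 + 35*I*b^2 + 5*b - 7*I*b - 35*I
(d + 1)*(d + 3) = d^2 + 4*d + 3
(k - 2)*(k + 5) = k^2 + 3*k - 10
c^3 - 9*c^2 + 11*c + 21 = (c - 7)*(c - 3)*(c + 1)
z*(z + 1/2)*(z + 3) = z^3 + 7*z^2/2 + 3*z/2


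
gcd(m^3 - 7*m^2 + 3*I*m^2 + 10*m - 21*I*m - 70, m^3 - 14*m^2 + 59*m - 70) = m - 7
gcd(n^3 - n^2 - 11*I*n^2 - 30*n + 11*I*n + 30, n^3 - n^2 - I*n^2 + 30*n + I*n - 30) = n^2 + n*(-1 - 6*I) + 6*I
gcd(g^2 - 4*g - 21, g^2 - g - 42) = g - 7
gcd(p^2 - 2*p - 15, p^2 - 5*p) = p - 5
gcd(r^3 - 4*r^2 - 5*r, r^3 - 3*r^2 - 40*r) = r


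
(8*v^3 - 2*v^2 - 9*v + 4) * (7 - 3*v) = -24*v^4 + 62*v^3 + 13*v^2 - 75*v + 28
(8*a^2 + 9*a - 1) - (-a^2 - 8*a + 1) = 9*a^2 + 17*a - 2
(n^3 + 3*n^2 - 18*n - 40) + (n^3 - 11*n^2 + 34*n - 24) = 2*n^3 - 8*n^2 + 16*n - 64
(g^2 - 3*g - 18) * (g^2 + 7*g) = g^4 + 4*g^3 - 39*g^2 - 126*g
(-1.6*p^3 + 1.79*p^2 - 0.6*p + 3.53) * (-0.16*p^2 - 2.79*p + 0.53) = 0.256*p^5 + 4.1776*p^4 - 5.7461*p^3 + 2.0579*p^2 - 10.1667*p + 1.8709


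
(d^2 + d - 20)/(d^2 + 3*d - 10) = (d - 4)/(d - 2)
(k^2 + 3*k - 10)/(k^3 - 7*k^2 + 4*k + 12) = (k + 5)/(k^2 - 5*k - 6)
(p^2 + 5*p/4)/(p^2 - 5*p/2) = (4*p + 5)/(2*(2*p - 5))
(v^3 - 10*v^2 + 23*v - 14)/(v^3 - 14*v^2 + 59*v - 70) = (v - 1)/(v - 5)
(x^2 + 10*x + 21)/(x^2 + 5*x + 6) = (x + 7)/(x + 2)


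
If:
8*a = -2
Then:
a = -1/4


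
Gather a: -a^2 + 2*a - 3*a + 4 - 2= -a^2 - a + 2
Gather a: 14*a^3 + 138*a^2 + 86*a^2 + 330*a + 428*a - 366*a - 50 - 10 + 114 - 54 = 14*a^3 + 224*a^2 + 392*a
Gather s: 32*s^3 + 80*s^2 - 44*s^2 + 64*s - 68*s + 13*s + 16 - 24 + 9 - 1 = 32*s^3 + 36*s^2 + 9*s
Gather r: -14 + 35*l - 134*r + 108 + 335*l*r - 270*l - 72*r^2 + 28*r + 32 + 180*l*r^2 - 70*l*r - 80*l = -315*l + r^2*(180*l - 72) + r*(265*l - 106) + 126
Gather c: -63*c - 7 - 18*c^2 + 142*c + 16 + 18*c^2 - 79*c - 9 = 0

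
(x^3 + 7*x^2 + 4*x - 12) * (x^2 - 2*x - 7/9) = x^5 + 5*x^4 - 97*x^3/9 - 229*x^2/9 + 188*x/9 + 28/3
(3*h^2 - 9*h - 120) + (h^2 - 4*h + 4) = 4*h^2 - 13*h - 116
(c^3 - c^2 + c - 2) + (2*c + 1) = c^3 - c^2 + 3*c - 1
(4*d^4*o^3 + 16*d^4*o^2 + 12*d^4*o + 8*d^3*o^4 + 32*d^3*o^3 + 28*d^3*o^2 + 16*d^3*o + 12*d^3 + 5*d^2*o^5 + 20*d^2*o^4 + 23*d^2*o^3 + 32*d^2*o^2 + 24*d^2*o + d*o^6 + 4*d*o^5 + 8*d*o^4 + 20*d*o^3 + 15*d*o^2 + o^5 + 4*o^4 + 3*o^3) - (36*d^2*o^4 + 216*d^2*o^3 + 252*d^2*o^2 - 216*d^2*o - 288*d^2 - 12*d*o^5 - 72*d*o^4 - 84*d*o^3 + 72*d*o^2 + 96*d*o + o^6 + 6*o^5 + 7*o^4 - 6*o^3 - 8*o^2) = 4*d^4*o^3 + 16*d^4*o^2 + 12*d^4*o + 8*d^3*o^4 + 32*d^3*o^3 + 28*d^3*o^2 + 16*d^3*o + 12*d^3 + 5*d^2*o^5 - 16*d^2*o^4 - 193*d^2*o^3 - 220*d^2*o^2 + 240*d^2*o + 288*d^2 + d*o^6 + 16*d*o^5 + 80*d*o^4 + 104*d*o^3 - 57*d*o^2 - 96*d*o - o^6 - 5*o^5 - 3*o^4 + 9*o^3 + 8*o^2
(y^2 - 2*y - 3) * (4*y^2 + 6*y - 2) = 4*y^4 - 2*y^3 - 26*y^2 - 14*y + 6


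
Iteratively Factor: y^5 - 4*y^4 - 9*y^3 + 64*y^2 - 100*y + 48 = (y - 1)*(y^4 - 3*y^3 - 12*y^2 + 52*y - 48) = (y - 1)*(y + 4)*(y^3 - 7*y^2 + 16*y - 12) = (y - 2)*(y - 1)*(y + 4)*(y^2 - 5*y + 6) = (y - 3)*(y - 2)*(y - 1)*(y + 4)*(y - 2)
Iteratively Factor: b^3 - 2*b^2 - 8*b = (b)*(b^2 - 2*b - 8) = b*(b - 4)*(b + 2)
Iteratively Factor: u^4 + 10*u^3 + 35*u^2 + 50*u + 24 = (u + 4)*(u^3 + 6*u^2 + 11*u + 6) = (u + 3)*(u + 4)*(u^2 + 3*u + 2) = (u + 2)*(u + 3)*(u + 4)*(u + 1)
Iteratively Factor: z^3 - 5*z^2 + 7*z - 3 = (z - 3)*(z^2 - 2*z + 1) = (z - 3)*(z - 1)*(z - 1)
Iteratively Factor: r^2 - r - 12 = (r + 3)*(r - 4)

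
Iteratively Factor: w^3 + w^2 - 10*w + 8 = (w + 4)*(w^2 - 3*w + 2) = (w - 1)*(w + 4)*(w - 2)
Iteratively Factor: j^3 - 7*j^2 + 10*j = (j)*(j^2 - 7*j + 10) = j*(j - 2)*(j - 5)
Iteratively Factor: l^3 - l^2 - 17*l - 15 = (l - 5)*(l^2 + 4*l + 3) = (l - 5)*(l + 1)*(l + 3)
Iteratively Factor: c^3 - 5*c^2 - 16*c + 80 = (c - 5)*(c^2 - 16) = (c - 5)*(c - 4)*(c + 4)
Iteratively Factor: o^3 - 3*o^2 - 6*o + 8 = (o - 4)*(o^2 + o - 2) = (o - 4)*(o + 2)*(o - 1)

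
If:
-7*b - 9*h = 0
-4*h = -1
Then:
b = -9/28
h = 1/4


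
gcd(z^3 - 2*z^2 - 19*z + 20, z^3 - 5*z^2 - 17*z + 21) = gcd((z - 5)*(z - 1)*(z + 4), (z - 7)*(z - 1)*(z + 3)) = z - 1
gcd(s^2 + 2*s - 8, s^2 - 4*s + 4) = s - 2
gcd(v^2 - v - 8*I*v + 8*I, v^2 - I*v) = 1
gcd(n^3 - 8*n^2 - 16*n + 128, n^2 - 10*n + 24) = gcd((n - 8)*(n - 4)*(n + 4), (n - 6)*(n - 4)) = n - 4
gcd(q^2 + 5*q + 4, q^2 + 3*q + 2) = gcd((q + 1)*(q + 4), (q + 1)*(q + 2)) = q + 1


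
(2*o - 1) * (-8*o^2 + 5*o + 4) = -16*o^3 + 18*o^2 + 3*o - 4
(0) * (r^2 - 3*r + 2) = 0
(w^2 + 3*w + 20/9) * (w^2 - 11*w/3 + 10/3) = w^4 - 2*w^3/3 - 49*w^2/9 + 50*w/27 + 200/27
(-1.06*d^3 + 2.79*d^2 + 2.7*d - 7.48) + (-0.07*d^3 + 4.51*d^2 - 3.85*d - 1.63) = -1.13*d^3 + 7.3*d^2 - 1.15*d - 9.11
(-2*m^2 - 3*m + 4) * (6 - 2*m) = 4*m^3 - 6*m^2 - 26*m + 24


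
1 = 1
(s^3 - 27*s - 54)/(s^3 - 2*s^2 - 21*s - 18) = (s + 3)/(s + 1)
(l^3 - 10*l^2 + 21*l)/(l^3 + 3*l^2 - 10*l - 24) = l*(l - 7)/(l^2 + 6*l + 8)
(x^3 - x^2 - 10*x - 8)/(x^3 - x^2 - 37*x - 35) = (x^2 - 2*x - 8)/(x^2 - 2*x - 35)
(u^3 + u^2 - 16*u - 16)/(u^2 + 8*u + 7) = (u^2 - 16)/(u + 7)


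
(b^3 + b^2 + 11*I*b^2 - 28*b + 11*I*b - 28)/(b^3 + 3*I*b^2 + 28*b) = (b^2 + b*(1 + 4*I) + 4*I)/(b*(b - 4*I))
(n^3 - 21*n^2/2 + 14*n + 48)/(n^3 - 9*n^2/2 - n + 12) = (n - 8)/(n - 2)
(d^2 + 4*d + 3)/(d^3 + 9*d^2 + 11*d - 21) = (d + 1)/(d^2 + 6*d - 7)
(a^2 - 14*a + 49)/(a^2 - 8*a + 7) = (a - 7)/(a - 1)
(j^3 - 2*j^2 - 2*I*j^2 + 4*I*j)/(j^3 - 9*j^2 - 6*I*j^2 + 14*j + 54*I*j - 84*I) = j*(j - 2*I)/(j^2 - j*(7 + 6*I) + 42*I)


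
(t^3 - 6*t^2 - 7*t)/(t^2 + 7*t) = (t^2 - 6*t - 7)/(t + 7)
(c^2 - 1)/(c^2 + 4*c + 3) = (c - 1)/(c + 3)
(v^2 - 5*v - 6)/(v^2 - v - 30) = (v + 1)/(v + 5)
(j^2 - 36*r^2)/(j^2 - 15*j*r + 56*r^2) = (j^2 - 36*r^2)/(j^2 - 15*j*r + 56*r^2)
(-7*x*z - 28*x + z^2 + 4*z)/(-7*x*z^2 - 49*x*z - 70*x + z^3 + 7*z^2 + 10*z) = (z + 4)/(z^2 + 7*z + 10)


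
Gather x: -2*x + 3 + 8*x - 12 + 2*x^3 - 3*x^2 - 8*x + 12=2*x^3 - 3*x^2 - 2*x + 3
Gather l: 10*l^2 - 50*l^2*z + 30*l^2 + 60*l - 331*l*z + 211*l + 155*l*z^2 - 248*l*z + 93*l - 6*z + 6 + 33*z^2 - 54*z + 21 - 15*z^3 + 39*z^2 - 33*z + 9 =l^2*(40 - 50*z) + l*(155*z^2 - 579*z + 364) - 15*z^3 + 72*z^2 - 93*z + 36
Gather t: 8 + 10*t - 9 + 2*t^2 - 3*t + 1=2*t^2 + 7*t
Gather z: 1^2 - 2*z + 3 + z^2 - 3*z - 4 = z^2 - 5*z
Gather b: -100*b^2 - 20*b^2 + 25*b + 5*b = -120*b^2 + 30*b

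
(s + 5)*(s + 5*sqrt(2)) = s^2 + 5*s + 5*sqrt(2)*s + 25*sqrt(2)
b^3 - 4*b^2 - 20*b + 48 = (b - 6)*(b - 2)*(b + 4)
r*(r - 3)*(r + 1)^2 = r^4 - r^3 - 5*r^2 - 3*r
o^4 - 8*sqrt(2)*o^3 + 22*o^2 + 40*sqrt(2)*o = o*(o - 5*sqrt(2))*(o - 4*sqrt(2))*(o + sqrt(2))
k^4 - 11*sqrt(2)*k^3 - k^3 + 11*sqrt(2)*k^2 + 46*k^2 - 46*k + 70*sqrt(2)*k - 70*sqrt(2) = (k - 1)*(k - 7*sqrt(2))*(k - 5*sqrt(2))*(k + sqrt(2))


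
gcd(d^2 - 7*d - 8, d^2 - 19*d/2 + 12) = d - 8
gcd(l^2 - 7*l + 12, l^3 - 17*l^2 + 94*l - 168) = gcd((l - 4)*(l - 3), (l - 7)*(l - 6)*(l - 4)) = l - 4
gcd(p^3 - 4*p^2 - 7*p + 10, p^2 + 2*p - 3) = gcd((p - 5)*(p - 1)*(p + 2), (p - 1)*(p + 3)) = p - 1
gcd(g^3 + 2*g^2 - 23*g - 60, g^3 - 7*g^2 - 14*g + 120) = g^2 - g - 20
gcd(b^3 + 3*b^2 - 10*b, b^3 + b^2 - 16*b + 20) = b^2 + 3*b - 10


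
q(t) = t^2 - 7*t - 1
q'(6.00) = 5.00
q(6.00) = -7.00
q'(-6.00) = -19.00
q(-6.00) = 77.00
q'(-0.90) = -8.80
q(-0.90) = 6.11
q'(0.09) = -6.82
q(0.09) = -1.62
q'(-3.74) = -14.48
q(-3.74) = 39.17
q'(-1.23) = -9.46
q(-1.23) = 9.12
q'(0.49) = -6.02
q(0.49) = -4.19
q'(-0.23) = -7.46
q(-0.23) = 0.66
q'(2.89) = -1.22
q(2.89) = -12.88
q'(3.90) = 0.80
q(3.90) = -13.09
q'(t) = 2*t - 7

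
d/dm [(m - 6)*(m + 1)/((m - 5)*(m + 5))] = (5*m^2 - 38*m + 125)/(m^4 - 50*m^2 + 625)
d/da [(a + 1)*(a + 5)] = 2*a + 6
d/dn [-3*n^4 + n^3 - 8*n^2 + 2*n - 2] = -12*n^3 + 3*n^2 - 16*n + 2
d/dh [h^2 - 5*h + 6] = 2*h - 5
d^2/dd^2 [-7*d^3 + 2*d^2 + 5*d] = 4 - 42*d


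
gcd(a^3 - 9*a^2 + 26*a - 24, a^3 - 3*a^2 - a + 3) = a - 3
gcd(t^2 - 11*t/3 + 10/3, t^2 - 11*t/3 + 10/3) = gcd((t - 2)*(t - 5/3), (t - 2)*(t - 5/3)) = t^2 - 11*t/3 + 10/3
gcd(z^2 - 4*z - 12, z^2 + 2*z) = z + 2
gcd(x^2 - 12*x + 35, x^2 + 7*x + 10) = 1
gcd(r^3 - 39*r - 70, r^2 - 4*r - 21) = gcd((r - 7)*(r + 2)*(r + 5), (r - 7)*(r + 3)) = r - 7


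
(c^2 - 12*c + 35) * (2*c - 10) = 2*c^3 - 34*c^2 + 190*c - 350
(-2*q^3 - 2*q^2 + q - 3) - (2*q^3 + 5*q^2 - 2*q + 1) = -4*q^3 - 7*q^2 + 3*q - 4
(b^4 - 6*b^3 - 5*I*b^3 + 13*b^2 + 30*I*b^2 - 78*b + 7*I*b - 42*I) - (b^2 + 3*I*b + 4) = b^4 - 6*b^3 - 5*I*b^3 + 12*b^2 + 30*I*b^2 - 78*b + 4*I*b - 4 - 42*I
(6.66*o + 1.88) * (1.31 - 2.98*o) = -19.8468*o^2 + 3.1222*o + 2.4628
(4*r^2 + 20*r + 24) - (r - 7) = 4*r^2 + 19*r + 31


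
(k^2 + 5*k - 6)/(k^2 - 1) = (k + 6)/(k + 1)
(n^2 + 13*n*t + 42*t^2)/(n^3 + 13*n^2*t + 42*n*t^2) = 1/n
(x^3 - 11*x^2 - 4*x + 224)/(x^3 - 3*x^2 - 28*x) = (x - 8)/x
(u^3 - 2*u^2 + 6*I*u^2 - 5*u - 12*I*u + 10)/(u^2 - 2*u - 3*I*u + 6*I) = (u^2 + 6*I*u - 5)/(u - 3*I)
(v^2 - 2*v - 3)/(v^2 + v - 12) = (v + 1)/(v + 4)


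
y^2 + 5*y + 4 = (y + 1)*(y + 4)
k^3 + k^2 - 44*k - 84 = (k - 7)*(k + 2)*(k + 6)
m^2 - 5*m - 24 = (m - 8)*(m + 3)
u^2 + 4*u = u*(u + 4)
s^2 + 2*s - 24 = (s - 4)*(s + 6)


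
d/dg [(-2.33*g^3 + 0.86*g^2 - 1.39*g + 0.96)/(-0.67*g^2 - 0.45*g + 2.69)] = (1.5611*g^4 + 2.097*g^3 - 20.1214*g^2 + 5.9132*g - 3.3071)/(0.4489*g^4 + 0.603*g^3 - 3.4021*g^2 - 2.421*g + 7.2361)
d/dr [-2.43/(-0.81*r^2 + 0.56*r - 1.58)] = (1.3608 - 3.9366*r)/(0.81*r^2 - 0.56*r + 1.58)^2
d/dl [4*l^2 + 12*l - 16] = 8*l + 12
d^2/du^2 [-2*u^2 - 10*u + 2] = -4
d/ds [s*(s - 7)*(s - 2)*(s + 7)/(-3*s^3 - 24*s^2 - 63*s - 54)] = (-s^5 - 13*s^4 - 57*s^3 + 379*s^2 + 784*s - 588)/(3*(s^5 + 13*s^4 + 67*s^3 + 171*s^2 + 216*s + 108))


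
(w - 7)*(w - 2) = w^2 - 9*w + 14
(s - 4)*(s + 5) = s^2 + s - 20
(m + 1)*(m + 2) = m^2 + 3*m + 2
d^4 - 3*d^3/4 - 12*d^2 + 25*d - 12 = (d - 2)^2*(d - 3/4)*(d + 4)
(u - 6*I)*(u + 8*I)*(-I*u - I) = -I*u^3 + 2*u^2 - I*u^2 + 2*u - 48*I*u - 48*I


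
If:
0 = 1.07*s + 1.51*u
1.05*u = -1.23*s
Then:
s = 0.00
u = 0.00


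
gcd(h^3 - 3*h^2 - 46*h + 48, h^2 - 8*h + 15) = 1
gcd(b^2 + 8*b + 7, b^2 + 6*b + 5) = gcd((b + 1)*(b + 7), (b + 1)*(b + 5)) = b + 1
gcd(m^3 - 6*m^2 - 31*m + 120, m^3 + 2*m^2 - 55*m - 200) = m^2 - 3*m - 40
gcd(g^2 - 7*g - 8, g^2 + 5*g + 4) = g + 1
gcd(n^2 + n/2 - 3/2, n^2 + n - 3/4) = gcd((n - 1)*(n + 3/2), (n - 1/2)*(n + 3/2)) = n + 3/2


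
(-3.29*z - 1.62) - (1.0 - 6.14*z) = 2.85*z - 2.62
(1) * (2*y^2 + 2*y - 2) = 2*y^2 + 2*y - 2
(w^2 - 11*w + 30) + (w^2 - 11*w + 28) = 2*w^2 - 22*w + 58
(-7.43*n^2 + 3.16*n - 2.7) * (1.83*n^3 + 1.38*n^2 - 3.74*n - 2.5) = -13.5969*n^5 - 4.4706*n^4 + 27.208*n^3 + 3.0306*n^2 + 2.198*n + 6.75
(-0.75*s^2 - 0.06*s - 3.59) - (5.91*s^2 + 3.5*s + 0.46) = -6.66*s^2 - 3.56*s - 4.05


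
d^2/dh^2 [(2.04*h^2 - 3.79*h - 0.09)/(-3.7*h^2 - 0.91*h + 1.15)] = (-2.8421709430404e-14*h^4 + 117.50756*h^3 - 44.6886*h^2 + 98.57688*h + 3.451628)/(50.653*h^6 + 37.3737*h^5 - 38.03859*h^4 - 22.478729*h^3 + 11.822805*h^2 + 3.610425*h - 1.520875)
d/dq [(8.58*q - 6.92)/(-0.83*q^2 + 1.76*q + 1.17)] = (7.1214*q^2 - 11.4872*q + 22.2178)/(0.6889*q^4 - 2.9216*q^3 + 1.1554*q^2 + 4.1184*q + 1.3689)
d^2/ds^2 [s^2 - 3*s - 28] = 2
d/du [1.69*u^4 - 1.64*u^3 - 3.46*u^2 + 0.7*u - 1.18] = 6.76*u^3 - 4.92*u^2 - 6.92*u + 0.7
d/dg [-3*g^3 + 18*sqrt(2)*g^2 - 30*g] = -9*g^2 + 36*sqrt(2)*g - 30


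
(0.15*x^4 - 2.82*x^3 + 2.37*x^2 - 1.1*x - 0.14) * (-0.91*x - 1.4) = -0.1365*x^5 + 2.3562*x^4 + 1.7913*x^3 - 2.317*x^2 + 1.6674*x + 0.196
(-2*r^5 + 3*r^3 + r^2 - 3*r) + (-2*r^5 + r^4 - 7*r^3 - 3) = -4*r^5 + r^4 - 4*r^3 + r^2 - 3*r - 3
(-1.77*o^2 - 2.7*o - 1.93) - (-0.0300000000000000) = -1.77*o^2 - 2.7*o - 1.9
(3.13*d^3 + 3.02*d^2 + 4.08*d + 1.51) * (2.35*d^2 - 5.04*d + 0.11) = 7.3555*d^5 - 8.6782*d^4 - 5.2885*d^3 - 16.6825*d^2 - 7.1616*d + 0.1661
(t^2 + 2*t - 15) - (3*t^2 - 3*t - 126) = -2*t^2 + 5*t + 111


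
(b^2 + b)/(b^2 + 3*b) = (b + 1)/(b + 3)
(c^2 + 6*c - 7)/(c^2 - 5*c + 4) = (c + 7)/(c - 4)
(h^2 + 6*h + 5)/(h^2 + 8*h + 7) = (h + 5)/(h + 7)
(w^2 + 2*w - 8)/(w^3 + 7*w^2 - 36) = (w + 4)/(w^2 + 9*w + 18)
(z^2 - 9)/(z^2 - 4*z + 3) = (z + 3)/(z - 1)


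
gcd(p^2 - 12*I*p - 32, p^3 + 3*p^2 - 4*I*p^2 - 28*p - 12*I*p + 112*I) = p - 4*I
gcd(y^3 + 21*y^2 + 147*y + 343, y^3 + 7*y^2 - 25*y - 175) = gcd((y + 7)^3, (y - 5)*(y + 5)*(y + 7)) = y + 7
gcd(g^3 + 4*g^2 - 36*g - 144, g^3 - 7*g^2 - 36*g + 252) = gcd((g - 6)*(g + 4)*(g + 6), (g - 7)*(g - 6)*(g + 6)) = g^2 - 36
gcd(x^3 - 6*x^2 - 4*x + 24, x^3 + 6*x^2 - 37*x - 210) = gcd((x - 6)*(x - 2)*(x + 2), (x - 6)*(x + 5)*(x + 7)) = x - 6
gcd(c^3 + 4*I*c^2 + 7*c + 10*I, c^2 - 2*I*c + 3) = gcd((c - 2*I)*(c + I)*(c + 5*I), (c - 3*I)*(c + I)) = c + I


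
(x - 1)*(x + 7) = x^2 + 6*x - 7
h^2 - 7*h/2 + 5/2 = (h - 5/2)*(h - 1)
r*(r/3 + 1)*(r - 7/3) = r^3/3 + 2*r^2/9 - 7*r/3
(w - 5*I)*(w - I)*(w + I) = w^3 - 5*I*w^2 + w - 5*I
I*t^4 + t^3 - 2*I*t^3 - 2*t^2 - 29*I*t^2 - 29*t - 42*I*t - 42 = (t - 7)*(t + 2)*(t + 3)*(I*t + 1)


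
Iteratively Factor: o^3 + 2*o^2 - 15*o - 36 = (o - 4)*(o^2 + 6*o + 9) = (o - 4)*(o + 3)*(o + 3)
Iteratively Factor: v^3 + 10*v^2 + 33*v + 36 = (v + 4)*(v^2 + 6*v + 9) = (v + 3)*(v + 4)*(v + 3)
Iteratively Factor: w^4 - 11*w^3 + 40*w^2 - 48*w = (w - 4)*(w^3 - 7*w^2 + 12*w) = (w - 4)*(w - 3)*(w^2 - 4*w) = (w - 4)^2*(w - 3)*(w)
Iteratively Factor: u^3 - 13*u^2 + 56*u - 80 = (u - 4)*(u^2 - 9*u + 20) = (u - 4)^2*(u - 5)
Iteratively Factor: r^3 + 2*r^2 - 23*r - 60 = (r + 3)*(r^2 - r - 20) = (r + 3)*(r + 4)*(r - 5)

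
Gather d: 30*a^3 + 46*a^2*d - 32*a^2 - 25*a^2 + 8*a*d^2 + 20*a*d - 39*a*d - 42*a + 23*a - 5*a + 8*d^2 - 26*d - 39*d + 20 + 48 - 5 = 30*a^3 - 57*a^2 - 24*a + d^2*(8*a + 8) + d*(46*a^2 - 19*a - 65) + 63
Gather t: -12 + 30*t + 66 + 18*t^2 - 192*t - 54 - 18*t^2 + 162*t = 0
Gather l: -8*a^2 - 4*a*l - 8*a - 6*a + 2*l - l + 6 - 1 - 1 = -8*a^2 - 14*a + l*(1 - 4*a) + 4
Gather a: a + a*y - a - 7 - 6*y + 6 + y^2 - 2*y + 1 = a*y + y^2 - 8*y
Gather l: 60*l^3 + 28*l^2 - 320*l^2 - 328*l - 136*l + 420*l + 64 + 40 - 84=60*l^3 - 292*l^2 - 44*l + 20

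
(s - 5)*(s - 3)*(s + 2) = s^3 - 6*s^2 - s + 30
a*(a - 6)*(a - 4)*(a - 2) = a^4 - 12*a^3 + 44*a^2 - 48*a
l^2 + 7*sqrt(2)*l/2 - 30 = (l - 5*sqrt(2)/2)*(l + 6*sqrt(2))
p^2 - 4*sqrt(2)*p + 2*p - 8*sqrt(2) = (p + 2)*(p - 4*sqrt(2))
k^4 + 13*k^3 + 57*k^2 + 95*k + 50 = (k + 1)*(k + 2)*(k + 5)^2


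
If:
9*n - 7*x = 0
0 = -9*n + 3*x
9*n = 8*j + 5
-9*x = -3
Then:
No Solution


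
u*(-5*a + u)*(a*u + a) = -5*a^2*u^2 - 5*a^2*u + a*u^3 + a*u^2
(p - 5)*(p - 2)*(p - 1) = p^3 - 8*p^2 + 17*p - 10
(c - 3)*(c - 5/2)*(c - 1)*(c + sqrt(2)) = c^4 - 13*c^3/2 + sqrt(2)*c^3 - 13*sqrt(2)*c^2/2 + 13*c^2 - 15*c/2 + 13*sqrt(2)*c - 15*sqrt(2)/2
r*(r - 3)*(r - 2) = r^3 - 5*r^2 + 6*r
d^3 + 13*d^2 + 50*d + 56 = (d + 2)*(d + 4)*(d + 7)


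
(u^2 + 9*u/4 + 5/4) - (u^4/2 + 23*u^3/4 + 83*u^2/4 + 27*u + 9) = -u^4/2 - 23*u^3/4 - 79*u^2/4 - 99*u/4 - 31/4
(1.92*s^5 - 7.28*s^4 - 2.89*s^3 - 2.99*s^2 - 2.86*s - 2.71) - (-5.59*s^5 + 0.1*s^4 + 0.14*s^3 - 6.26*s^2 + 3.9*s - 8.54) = 7.51*s^5 - 7.38*s^4 - 3.03*s^3 + 3.27*s^2 - 6.76*s + 5.83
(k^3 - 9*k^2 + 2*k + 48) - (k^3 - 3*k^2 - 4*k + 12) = -6*k^2 + 6*k + 36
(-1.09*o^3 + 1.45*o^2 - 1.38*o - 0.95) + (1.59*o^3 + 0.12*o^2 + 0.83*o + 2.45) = 0.5*o^3 + 1.57*o^2 - 0.55*o + 1.5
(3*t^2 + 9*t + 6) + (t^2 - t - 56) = 4*t^2 + 8*t - 50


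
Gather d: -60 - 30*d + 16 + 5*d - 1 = -25*d - 45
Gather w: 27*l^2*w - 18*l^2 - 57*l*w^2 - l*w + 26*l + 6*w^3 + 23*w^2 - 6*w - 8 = -18*l^2 + 26*l + 6*w^3 + w^2*(23 - 57*l) + w*(27*l^2 - l - 6) - 8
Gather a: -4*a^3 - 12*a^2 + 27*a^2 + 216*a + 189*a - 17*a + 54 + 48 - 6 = -4*a^3 + 15*a^2 + 388*a + 96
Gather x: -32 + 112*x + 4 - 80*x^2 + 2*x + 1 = -80*x^2 + 114*x - 27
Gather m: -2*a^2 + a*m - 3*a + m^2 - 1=-2*a^2 + a*m - 3*a + m^2 - 1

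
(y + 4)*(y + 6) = y^2 + 10*y + 24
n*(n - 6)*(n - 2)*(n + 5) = n^4 - 3*n^3 - 28*n^2 + 60*n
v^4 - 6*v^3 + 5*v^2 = v^2*(v - 5)*(v - 1)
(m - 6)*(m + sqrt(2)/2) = m^2 - 6*m + sqrt(2)*m/2 - 3*sqrt(2)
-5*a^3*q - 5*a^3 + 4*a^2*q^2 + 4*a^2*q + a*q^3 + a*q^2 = (-a + q)*(5*a + q)*(a*q + a)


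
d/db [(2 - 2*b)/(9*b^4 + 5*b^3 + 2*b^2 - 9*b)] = 2*(27*b^4 - 26*b^3 - 13*b^2 - 4*b + 9)/(b^2*(81*b^6 + 90*b^5 + 61*b^4 - 142*b^3 - 86*b^2 - 36*b + 81))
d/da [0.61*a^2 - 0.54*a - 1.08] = 1.22*a - 0.54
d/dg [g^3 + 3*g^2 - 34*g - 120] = 3*g^2 + 6*g - 34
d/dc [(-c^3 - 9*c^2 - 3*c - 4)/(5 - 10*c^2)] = (2*c^4 - 9*c^2 - 34*c - 3)/(5*(4*c^4 - 4*c^2 + 1))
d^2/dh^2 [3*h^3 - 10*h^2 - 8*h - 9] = 18*h - 20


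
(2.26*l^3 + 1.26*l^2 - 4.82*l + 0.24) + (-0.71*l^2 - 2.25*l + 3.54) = 2.26*l^3 + 0.55*l^2 - 7.07*l + 3.78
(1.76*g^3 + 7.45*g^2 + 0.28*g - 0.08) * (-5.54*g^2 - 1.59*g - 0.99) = -9.7504*g^5 - 44.0714*g^4 - 15.1391*g^3 - 7.3775*g^2 - 0.15*g + 0.0792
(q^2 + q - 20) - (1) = q^2 + q - 21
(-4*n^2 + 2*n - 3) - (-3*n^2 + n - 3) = -n^2 + n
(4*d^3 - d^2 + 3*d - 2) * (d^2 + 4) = 4*d^5 - d^4 + 19*d^3 - 6*d^2 + 12*d - 8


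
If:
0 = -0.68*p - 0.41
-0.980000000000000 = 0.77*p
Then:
No Solution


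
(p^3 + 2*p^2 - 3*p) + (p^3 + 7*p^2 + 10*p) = 2*p^3 + 9*p^2 + 7*p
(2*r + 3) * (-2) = -4*r - 6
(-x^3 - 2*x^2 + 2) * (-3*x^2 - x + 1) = 3*x^5 + 7*x^4 + x^3 - 8*x^2 - 2*x + 2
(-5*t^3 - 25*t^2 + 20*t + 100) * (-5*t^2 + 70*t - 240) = 25*t^5 - 225*t^4 - 650*t^3 + 6900*t^2 + 2200*t - 24000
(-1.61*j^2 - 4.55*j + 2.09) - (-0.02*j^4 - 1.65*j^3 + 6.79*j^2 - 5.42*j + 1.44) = 0.02*j^4 + 1.65*j^3 - 8.4*j^2 + 0.87*j + 0.65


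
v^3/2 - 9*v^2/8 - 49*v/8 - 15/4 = (v/2 + 1)*(v - 5)*(v + 3/4)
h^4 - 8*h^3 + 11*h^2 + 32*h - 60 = (h - 5)*(h - 3)*(h - 2)*(h + 2)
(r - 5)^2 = r^2 - 10*r + 25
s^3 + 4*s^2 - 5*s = s*(s - 1)*(s + 5)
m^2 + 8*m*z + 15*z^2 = (m + 3*z)*(m + 5*z)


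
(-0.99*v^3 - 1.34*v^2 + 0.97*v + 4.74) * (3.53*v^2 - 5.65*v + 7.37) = -3.4947*v^5 + 0.863300000000001*v^4 + 3.6988*v^3 + 1.3759*v^2 - 19.6321*v + 34.9338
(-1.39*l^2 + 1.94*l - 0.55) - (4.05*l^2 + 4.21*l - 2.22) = -5.44*l^2 - 2.27*l + 1.67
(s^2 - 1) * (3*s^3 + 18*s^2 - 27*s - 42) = 3*s^5 + 18*s^4 - 30*s^3 - 60*s^2 + 27*s + 42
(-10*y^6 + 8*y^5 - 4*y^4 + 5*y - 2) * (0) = 0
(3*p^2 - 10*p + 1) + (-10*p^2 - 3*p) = -7*p^2 - 13*p + 1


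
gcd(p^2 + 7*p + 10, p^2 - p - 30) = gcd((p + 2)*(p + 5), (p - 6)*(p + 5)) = p + 5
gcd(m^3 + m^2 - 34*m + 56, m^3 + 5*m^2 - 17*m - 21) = m + 7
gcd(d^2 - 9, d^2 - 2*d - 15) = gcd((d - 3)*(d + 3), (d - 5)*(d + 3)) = d + 3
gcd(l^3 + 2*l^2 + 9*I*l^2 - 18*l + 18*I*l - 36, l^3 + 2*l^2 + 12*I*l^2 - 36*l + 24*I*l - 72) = l^2 + l*(2 + 6*I) + 12*I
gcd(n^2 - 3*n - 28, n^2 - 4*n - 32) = n + 4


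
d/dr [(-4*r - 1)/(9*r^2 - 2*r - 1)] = 2*(18*r^2 + 9*r + 1)/(81*r^4 - 36*r^3 - 14*r^2 + 4*r + 1)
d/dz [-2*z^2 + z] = 1 - 4*z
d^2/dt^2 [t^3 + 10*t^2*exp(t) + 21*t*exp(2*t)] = 10*t^2*exp(t) + 84*t*exp(2*t) + 40*t*exp(t) + 6*t + 84*exp(2*t) + 20*exp(t)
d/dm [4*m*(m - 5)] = 8*m - 20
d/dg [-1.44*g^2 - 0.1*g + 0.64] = -2.88*g - 0.1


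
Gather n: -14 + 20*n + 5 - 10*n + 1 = 10*n - 8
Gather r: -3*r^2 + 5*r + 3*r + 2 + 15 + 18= -3*r^2 + 8*r + 35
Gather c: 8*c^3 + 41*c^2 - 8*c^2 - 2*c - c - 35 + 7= 8*c^3 + 33*c^2 - 3*c - 28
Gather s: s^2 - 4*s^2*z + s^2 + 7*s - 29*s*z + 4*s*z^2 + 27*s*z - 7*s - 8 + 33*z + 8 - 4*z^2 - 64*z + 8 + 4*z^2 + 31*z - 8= s^2*(2 - 4*z) + s*(4*z^2 - 2*z)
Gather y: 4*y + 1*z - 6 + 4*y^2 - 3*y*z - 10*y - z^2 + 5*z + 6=4*y^2 + y*(-3*z - 6) - z^2 + 6*z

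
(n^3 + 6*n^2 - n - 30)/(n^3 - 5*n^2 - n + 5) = (n^3 + 6*n^2 - n - 30)/(n^3 - 5*n^2 - n + 5)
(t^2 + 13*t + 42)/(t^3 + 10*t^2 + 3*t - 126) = 1/(t - 3)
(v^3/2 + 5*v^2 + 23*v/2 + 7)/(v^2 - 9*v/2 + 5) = (v^3 + 10*v^2 + 23*v + 14)/(2*v^2 - 9*v + 10)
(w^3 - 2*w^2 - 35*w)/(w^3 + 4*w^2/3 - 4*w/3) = 3*(w^2 - 2*w - 35)/(3*w^2 + 4*w - 4)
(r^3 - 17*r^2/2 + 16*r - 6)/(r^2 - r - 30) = (r^2 - 5*r/2 + 1)/(r + 5)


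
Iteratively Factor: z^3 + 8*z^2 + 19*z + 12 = (z + 1)*(z^2 + 7*z + 12) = (z + 1)*(z + 4)*(z + 3)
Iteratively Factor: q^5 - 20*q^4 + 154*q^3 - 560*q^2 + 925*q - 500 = (q - 1)*(q^4 - 19*q^3 + 135*q^2 - 425*q + 500) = (q - 5)*(q - 1)*(q^3 - 14*q^2 + 65*q - 100) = (q - 5)^2*(q - 1)*(q^2 - 9*q + 20) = (q - 5)^2*(q - 4)*(q - 1)*(q - 5)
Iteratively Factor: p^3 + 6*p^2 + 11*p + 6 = (p + 3)*(p^2 + 3*p + 2) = (p + 1)*(p + 3)*(p + 2)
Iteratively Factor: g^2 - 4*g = (g)*(g - 4)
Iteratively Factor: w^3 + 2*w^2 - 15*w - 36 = (w + 3)*(w^2 - w - 12) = (w + 3)^2*(w - 4)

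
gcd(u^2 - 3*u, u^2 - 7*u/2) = u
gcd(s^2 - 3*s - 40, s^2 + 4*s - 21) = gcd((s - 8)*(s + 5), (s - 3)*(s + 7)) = 1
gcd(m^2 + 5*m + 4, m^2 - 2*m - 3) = m + 1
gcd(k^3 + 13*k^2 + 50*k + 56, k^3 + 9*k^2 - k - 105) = k + 7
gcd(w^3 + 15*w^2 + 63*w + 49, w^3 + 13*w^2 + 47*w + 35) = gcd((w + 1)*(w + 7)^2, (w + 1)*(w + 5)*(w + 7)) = w^2 + 8*w + 7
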